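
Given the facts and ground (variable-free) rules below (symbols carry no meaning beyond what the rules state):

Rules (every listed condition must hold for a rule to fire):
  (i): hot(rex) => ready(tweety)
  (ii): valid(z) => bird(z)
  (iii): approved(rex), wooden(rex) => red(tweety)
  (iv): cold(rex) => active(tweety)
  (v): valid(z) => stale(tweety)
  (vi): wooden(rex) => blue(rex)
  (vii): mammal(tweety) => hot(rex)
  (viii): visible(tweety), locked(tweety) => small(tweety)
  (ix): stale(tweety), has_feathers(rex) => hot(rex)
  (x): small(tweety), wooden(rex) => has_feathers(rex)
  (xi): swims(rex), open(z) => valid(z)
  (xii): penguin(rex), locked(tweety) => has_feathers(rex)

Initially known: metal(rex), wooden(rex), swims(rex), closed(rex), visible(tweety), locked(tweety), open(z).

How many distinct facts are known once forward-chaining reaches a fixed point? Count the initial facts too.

Round 1 — (vi), (viii), (xi), derive blue(rex), small(tweety), valid(z).
Round 2 — (ii), (v), (x), derive bird(z), stale(tweety), has_feathers(rex).
Round 3 — (ix), derive hot(rex).
Round 4 — (i), derive ready(tweety).
Closure: {bird(z), blue(rex), closed(rex), has_feathers(rex), hot(rex), locked(tweety), metal(rex), open(z), ready(tweety), small(tweety), stale(tweety), swims(rex), valid(z), visible(tweety), wooden(rex)} — 15 facts.

15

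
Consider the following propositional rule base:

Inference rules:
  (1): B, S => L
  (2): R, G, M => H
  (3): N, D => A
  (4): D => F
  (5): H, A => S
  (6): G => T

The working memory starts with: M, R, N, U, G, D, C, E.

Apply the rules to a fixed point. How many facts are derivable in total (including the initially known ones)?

13

Round 1 fires (2), (3), (4), (6), giving H, A, F, T.
Round 2 fires (5), giving S.
Closure: {A, C, D, E, F, G, H, M, N, R, S, T, U} — 13 facts.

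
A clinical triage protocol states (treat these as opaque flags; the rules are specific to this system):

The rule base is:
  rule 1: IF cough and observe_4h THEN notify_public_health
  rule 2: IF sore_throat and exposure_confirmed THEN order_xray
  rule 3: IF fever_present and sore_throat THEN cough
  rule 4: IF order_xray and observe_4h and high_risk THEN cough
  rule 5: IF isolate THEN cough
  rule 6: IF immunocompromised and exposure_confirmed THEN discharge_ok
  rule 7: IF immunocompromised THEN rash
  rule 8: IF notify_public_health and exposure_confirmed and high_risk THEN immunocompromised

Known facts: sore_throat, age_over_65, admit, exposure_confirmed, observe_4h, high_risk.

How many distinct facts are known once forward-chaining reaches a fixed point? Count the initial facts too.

Round 1 — rule 2, derive order_xray.
Round 2 — rule 4, derive cough.
Round 3 — rule 1, derive notify_public_health.
Round 4 — rule 8, derive immunocompromised.
Round 5 — rule 6, rule 7, derive discharge_ok, rash.
Closure: {admit, age_over_65, cough, discharge_ok, exposure_confirmed, high_risk, immunocompromised, notify_public_health, observe_4h, order_xray, rash, sore_throat} — 12 facts.

12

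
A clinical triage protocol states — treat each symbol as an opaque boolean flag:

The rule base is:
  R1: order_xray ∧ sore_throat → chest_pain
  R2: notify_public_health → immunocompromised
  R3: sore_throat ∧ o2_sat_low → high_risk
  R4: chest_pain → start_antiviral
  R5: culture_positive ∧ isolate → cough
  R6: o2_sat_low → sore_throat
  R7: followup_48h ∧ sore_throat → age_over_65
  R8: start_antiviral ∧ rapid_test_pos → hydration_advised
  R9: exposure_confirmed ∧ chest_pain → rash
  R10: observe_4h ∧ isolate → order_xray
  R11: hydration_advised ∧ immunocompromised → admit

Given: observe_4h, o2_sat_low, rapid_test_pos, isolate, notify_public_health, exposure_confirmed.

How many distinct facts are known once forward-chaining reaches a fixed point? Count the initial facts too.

[1] R2 [notify_public_health → immunocompromised]; R6 [o2_sat_low → sore_throat]; R10 [observe_4h ∧ isolate → order_xray]. ⇒ new: immunocompromised, sore_throat, order_xray.
[2] R1 [order_xray ∧ sore_throat → chest_pain]; R3 [sore_throat ∧ o2_sat_low → high_risk]. ⇒ new: chest_pain, high_risk.
[3] R4 [chest_pain → start_antiviral]; R9 [exposure_confirmed ∧ chest_pain → rash]. ⇒ new: start_antiviral, rash.
[4] R8 [start_antiviral ∧ rapid_test_pos → hydration_advised]. ⇒ new: hydration_advised.
[5] R11 [hydration_advised ∧ immunocompromised → admit]. ⇒ new: admit.
Closure: {admit, chest_pain, exposure_confirmed, high_risk, hydration_advised, immunocompromised, isolate, notify_public_health, o2_sat_low, observe_4h, order_xray, rapid_test_pos, rash, sore_throat, start_antiviral} — 15 facts.

15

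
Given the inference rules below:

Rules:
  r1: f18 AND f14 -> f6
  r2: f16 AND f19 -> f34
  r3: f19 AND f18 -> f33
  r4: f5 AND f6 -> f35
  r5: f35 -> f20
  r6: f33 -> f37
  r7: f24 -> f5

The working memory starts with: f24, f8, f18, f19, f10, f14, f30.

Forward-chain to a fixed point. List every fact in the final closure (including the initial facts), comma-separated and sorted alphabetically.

Round 1 fires r1, r3, r7, giving f6, f33, f5.
Round 2 fires r4, r6, giving f35, f37.
Round 3 fires r5, giving f20.

f10, f14, f18, f19, f20, f24, f30, f33, f35, f37, f5, f6, f8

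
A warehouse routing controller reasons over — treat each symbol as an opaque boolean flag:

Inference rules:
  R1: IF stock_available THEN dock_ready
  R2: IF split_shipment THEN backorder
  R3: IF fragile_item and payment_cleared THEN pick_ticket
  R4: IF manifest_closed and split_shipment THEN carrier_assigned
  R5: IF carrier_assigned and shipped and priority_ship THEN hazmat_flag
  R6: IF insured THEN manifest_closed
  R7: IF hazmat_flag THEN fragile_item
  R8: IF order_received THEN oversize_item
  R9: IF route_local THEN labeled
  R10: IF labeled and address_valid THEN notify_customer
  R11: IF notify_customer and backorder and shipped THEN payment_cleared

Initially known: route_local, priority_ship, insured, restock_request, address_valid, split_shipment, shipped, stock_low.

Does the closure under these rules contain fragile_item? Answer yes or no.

yes

Round 1: R2 [IF split_shipment THEN backorder]; R6 [IF insured THEN manifest_closed]; R9 [IF route_local THEN labeled]. Adds backorder, manifest_closed, labeled.
Round 2: R4 [IF manifest_closed and split_shipment THEN carrier_assigned]; R10 [IF labeled and address_valid THEN notify_customer]. Adds carrier_assigned, notify_customer.
Round 3: R5 [IF carrier_assigned and shipped and priority_ship THEN hazmat_flag]; R11 [IF notify_customer and backorder and shipped THEN payment_cleared]. Adds hazmat_flag, payment_cleared.
Round 4: R7 [IF hazmat_flag THEN fragile_item]. Adds fragile_item.
Round 5: R3 [IF fragile_item and payment_cleared THEN pick_ticket]. Adds pick_ticket.
fragile_item appears in round 4, so it is derivable.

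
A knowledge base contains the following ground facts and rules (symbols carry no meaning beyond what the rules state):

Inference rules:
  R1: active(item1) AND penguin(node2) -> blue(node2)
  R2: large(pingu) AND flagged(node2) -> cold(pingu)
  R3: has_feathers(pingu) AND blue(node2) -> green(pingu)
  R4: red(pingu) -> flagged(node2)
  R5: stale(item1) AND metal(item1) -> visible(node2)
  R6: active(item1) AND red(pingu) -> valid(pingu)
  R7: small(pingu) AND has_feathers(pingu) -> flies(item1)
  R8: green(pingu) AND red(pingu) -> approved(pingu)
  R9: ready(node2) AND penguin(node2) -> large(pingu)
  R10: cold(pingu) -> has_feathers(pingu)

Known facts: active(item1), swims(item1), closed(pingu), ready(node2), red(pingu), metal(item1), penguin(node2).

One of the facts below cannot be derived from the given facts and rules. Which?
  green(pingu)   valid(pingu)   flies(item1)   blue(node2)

Round 1 — R1, R4, R6, R9, derive blue(node2), flagged(node2), valid(pingu), large(pingu).
Round 2 — R2, derive cold(pingu).
Round 3 — R10, derive has_feathers(pingu).
Round 4 — R3, derive green(pingu).
Round 5 — R8, derive approved(pingu).
Derived: valid(pingu) (round 1), green(pingu) (round 4), blue(node2) (round 1). flies(item1) never appears in any round.

flies(item1)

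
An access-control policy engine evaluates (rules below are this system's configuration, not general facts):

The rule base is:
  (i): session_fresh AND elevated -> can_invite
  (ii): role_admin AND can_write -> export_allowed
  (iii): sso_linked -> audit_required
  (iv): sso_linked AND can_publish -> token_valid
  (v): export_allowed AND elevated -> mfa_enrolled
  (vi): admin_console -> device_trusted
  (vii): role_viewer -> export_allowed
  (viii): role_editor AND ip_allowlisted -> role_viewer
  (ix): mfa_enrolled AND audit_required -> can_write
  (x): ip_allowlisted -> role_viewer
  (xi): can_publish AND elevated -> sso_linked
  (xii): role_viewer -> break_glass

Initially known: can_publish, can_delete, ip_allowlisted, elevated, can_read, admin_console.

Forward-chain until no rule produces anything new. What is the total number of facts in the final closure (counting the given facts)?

15

Round 1: (vi) [admin_console -> device_trusted]; (x) [ip_allowlisted -> role_viewer]; (xi) [can_publish AND elevated -> sso_linked]. New: device_trusted, role_viewer, sso_linked.
Round 2: (iii) [sso_linked -> audit_required]; (iv) [sso_linked AND can_publish -> token_valid]; (vii) [role_viewer -> export_allowed]; (xii) [role_viewer -> break_glass]. New: audit_required, token_valid, export_allowed, break_glass.
Round 3: (v) [export_allowed AND elevated -> mfa_enrolled]. New: mfa_enrolled.
Round 4: (ix) [mfa_enrolled AND audit_required -> can_write]. New: can_write.
Closure: {admin_console, audit_required, break_glass, can_delete, can_publish, can_read, can_write, device_trusted, elevated, export_allowed, ip_allowlisted, mfa_enrolled, role_viewer, sso_linked, token_valid} — 15 facts.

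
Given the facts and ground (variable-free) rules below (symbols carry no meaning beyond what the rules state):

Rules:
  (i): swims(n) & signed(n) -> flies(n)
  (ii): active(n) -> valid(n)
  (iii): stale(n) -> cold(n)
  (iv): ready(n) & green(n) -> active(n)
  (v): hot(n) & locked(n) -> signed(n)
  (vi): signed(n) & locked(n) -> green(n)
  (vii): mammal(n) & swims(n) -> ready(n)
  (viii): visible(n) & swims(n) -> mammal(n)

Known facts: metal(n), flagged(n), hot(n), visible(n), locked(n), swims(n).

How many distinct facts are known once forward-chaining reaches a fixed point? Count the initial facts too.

Round 1 — (v), (viii), derive signed(n), mammal(n).
Round 2 — (i), (vi), (vii), derive flies(n), green(n), ready(n).
Round 3 — (iv), derive active(n).
Round 4 — (ii), derive valid(n).
Closure: {active(n), flagged(n), flies(n), green(n), hot(n), locked(n), mammal(n), metal(n), ready(n), signed(n), swims(n), valid(n), visible(n)} — 13 facts.

13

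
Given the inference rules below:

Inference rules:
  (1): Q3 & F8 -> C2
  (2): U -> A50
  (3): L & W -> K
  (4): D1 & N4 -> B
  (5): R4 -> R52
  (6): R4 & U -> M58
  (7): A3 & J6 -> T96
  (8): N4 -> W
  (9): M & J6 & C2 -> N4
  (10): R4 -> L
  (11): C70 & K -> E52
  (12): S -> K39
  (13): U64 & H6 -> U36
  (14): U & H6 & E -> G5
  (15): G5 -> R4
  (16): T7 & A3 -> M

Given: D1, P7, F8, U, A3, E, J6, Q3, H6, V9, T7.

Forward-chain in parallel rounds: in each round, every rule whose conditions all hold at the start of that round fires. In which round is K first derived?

4

[1] (1) [Q3 & F8 -> C2]; (2) [U -> A50]; (7) [A3 & J6 -> T96]; (14) [U & H6 & E -> G5]; (16) [T7 & A3 -> M]. ⇒ new: C2, A50, T96, G5, M.
[2] (9) [M & J6 & C2 -> N4]; (15) [G5 -> R4]. ⇒ new: N4, R4.
[3] (4) [D1 & N4 -> B]; (5) [R4 -> R52]; (6) [R4 & U -> M58]; (8) [N4 -> W]; (10) [R4 -> L]. ⇒ new: B, R52, M58, W, L.
[4] (3) [L & W -> K]. ⇒ new: K.
K first appears in round 4.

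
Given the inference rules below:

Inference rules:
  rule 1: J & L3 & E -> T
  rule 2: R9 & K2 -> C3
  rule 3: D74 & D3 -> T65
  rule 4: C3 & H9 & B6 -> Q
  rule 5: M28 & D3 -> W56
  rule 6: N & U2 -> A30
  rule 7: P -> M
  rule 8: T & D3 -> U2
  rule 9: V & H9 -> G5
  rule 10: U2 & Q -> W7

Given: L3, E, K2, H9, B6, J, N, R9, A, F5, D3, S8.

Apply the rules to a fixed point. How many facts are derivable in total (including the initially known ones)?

18

Round 1 — rule 1, rule 2, derive T, C3.
Round 2 — rule 4, rule 8, derive Q, U2.
Round 3 — rule 6, rule 10, derive A30, W7.
Closure: {A, A30, B6, C3, D3, E, F5, H9, J, K2, L3, N, Q, R9, S8, T, U2, W7} — 18 facts.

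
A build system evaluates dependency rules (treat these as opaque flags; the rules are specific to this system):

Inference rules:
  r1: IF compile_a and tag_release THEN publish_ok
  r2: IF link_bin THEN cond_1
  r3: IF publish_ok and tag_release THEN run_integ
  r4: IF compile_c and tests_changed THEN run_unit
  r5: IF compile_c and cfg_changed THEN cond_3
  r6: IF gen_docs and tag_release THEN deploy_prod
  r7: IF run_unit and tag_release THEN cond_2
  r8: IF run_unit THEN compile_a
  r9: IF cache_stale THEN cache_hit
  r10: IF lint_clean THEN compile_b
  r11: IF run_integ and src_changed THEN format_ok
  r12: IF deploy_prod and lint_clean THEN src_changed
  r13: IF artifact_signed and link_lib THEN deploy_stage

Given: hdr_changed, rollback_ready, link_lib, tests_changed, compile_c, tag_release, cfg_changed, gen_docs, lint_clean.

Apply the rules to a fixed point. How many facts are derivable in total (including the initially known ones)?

Round 1: r4 [IF compile_c and tests_changed THEN run_unit]; r5 [IF compile_c and cfg_changed THEN cond_3]; r6 [IF gen_docs and tag_release THEN deploy_prod]; r10 [IF lint_clean THEN compile_b]. Adds run_unit, cond_3, deploy_prod, compile_b.
Round 2: r7 [IF run_unit and tag_release THEN cond_2]; r8 [IF run_unit THEN compile_a]; r12 [IF deploy_prod and lint_clean THEN src_changed]. Adds cond_2, compile_a, src_changed.
Round 3: r1 [IF compile_a and tag_release THEN publish_ok]. Adds publish_ok.
Round 4: r3 [IF publish_ok and tag_release THEN run_integ]. Adds run_integ.
Round 5: r11 [IF run_integ and src_changed THEN format_ok]. Adds format_ok.
Closure: {cfg_changed, compile_a, compile_b, compile_c, cond_2, cond_3, deploy_prod, format_ok, gen_docs, hdr_changed, link_lib, lint_clean, publish_ok, rollback_ready, run_integ, run_unit, src_changed, tag_release, tests_changed} — 19 facts.

19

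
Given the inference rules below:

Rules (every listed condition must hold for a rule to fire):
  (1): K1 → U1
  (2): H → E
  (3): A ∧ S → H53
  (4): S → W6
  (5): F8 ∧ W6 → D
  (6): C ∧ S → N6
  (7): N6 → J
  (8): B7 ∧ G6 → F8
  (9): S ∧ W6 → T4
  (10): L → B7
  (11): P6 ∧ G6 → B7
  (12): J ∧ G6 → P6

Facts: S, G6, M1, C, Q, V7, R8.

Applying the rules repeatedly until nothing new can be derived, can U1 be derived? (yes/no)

no

Round 1: (4) [S → W6]; (6) [C ∧ S → N6]. Adds W6, N6.
Round 2: (7) [N6 → J]; (9) [S ∧ W6 → T4]. Adds J, T4.
Round 3: (12) [J ∧ G6 → P6]. Adds P6.
Round 4: (11) [P6 ∧ G6 → B7]. Adds B7.
Round 5: (8) [B7 ∧ G6 → F8]. Adds F8.
Round 6: (5) [F8 ∧ W6 → D]. Adds D.
Fixed point reached. U1 is concluded only by (1); (1) needs K1 (never derived).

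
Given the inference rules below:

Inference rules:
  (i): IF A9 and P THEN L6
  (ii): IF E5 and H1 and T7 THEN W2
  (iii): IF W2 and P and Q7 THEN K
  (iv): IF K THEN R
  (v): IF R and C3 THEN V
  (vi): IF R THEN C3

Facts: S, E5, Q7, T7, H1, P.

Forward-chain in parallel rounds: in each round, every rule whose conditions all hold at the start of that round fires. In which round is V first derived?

5

Round 1: (ii) [IF E5 and H1 and T7 THEN W2]. New: W2.
Round 2: (iii) [IF W2 and P and Q7 THEN K]. New: K.
Round 3: (iv) [IF K THEN R]. New: R.
Round 4: (vi) [IF R THEN C3]. New: C3.
Round 5: (v) [IF R and C3 THEN V]. New: V.
V first appears in round 5.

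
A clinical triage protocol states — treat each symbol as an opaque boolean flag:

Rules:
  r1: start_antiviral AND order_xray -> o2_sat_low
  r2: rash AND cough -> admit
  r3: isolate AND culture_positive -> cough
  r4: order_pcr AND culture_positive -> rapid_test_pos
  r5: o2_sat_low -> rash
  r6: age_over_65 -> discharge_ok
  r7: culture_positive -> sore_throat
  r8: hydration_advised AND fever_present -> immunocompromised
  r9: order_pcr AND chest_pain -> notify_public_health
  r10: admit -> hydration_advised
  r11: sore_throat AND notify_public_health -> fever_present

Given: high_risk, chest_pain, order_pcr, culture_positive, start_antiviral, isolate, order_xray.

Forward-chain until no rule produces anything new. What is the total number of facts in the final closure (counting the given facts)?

17

Round 1 fires r1, r3, r4, r7, r9, giving o2_sat_low, cough, rapid_test_pos, sore_throat, notify_public_health.
Round 2 fires r5, r11, giving rash, fever_present.
Round 3 fires r2, giving admit.
Round 4 fires r10, giving hydration_advised.
Round 5 fires r8, giving immunocompromised.
Closure: {admit, chest_pain, cough, culture_positive, fever_present, high_risk, hydration_advised, immunocompromised, isolate, notify_public_health, o2_sat_low, order_pcr, order_xray, rapid_test_pos, rash, sore_throat, start_antiviral} — 17 facts.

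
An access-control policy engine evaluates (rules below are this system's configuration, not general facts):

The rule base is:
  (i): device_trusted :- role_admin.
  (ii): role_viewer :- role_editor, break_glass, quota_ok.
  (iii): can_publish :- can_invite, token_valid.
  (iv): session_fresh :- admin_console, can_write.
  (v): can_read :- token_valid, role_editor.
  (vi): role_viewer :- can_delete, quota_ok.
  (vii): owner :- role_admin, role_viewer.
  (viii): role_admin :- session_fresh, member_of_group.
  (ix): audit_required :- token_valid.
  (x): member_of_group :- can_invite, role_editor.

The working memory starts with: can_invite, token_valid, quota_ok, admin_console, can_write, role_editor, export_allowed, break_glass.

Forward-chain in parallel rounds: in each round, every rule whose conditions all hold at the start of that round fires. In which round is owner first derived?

Round 1: (ii) [role_viewer :- role_editor, break_glass, quota_ok.]; (iii) [can_publish :- can_invite, token_valid.]; (iv) [session_fresh :- admin_console, can_write.]; (v) [can_read :- token_valid, role_editor.]; (ix) [audit_required :- token_valid.]; (x) [member_of_group :- can_invite, role_editor.]. Adds role_viewer, can_publish, session_fresh, can_read, audit_required, member_of_group.
Round 2: (viii) [role_admin :- session_fresh, member_of_group.]. Adds role_admin.
Round 3: (i) [device_trusted :- role_admin.]; (vii) [owner :- role_admin, role_viewer.]. Adds device_trusted, owner.
owner first appears in round 3.

3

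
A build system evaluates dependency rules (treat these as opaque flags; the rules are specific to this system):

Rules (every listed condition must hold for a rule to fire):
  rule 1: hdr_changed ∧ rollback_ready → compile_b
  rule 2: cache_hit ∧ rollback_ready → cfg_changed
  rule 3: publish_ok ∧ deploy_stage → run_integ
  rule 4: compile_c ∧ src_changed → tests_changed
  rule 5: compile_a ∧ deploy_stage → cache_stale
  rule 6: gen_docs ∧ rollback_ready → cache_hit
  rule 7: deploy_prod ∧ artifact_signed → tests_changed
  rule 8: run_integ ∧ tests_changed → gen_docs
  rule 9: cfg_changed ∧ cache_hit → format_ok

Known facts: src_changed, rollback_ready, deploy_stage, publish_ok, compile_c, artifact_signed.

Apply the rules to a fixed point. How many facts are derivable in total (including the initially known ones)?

[1] rule 3 [publish_ok ∧ deploy_stage → run_integ]; rule 4 [compile_c ∧ src_changed → tests_changed]. ⇒ new: run_integ, tests_changed.
[2] rule 8 [run_integ ∧ tests_changed → gen_docs]. ⇒ new: gen_docs.
[3] rule 6 [gen_docs ∧ rollback_ready → cache_hit]. ⇒ new: cache_hit.
[4] rule 2 [cache_hit ∧ rollback_ready → cfg_changed]. ⇒ new: cfg_changed.
[5] rule 9 [cfg_changed ∧ cache_hit → format_ok]. ⇒ new: format_ok.
Closure: {artifact_signed, cache_hit, cfg_changed, compile_c, deploy_stage, format_ok, gen_docs, publish_ok, rollback_ready, run_integ, src_changed, tests_changed} — 12 facts.

12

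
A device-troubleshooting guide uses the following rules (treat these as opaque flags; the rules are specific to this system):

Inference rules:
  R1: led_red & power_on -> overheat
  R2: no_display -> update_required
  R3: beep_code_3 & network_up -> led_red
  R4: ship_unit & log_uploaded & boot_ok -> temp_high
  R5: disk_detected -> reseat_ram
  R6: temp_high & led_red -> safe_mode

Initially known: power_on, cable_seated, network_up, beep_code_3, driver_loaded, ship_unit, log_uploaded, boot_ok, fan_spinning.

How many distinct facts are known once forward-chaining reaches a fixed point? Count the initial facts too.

13

[1] R3 [beep_code_3 & network_up -> led_red]; R4 [ship_unit & log_uploaded & boot_ok -> temp_high]. ⇒ new: led_red, temp_high.
[2] R1 [led_red & power_on -> overheat]; R6 [temp_high & led_red -> safe_mode]. ⇒ new: overheat, safe_mode.
Closure: {beep_code_3, boot_ok, cable_seated, driver_loaded, fan_spinning, led_red, log_uploaded, network_up, overheat, power_on, safe_mode, ship_unit, temp_high} — 13 facts.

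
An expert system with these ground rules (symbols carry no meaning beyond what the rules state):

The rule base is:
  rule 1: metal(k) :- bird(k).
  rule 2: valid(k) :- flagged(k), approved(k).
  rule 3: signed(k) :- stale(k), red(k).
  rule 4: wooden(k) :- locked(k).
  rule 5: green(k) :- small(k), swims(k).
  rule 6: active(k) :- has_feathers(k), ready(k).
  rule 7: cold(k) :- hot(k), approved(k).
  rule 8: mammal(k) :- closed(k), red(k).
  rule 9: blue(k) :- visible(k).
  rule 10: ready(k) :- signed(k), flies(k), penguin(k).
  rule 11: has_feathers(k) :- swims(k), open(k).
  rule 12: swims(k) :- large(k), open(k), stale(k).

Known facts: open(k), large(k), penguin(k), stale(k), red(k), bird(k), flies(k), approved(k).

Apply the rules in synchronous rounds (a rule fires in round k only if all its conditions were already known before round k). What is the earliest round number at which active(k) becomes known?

Round 1: rule 1 [metal(k) :- bird(k).]; rule 3 [signed(k) :- stale(k), red(k).]; rule 12 [swims(k) :- large(k), open(k), stale(k).]. Adds metal(k), signed(k), swims(k).
Round 2: rule 10 [ready(k) :- signed(k), flies(k), penguin(k).]; rule 11 [has_feathers(k) :- swims(k), open(k).]. Adds ready(k), has_feathers(k).
Round 3: rule 6 [active(k) :- has_feathers(k), ready(k).]. Adds active(k).
active(k) first appears in round 3.

3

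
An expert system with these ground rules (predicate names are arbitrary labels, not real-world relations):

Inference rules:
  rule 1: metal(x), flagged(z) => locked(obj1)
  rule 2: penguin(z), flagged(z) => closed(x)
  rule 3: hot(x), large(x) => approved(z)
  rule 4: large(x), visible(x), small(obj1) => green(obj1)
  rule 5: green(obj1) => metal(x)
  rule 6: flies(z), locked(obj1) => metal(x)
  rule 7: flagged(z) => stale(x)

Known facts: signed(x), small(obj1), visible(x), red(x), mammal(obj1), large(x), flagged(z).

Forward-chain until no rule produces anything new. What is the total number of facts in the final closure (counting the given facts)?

11

Round 1 — rule 4, rule 7, derive green(obj1), stale(x).
Round 2 — rule 5, derive metal(x).
Round 3 — rule 1, derive locked(obj1).
Closure: {flagged(z), green(obj1), large(x), locked(obj1), mammal(obj1), metal(x), red(x), signed(x), small(obj1), stale(x), visible(x)} — 11 facts.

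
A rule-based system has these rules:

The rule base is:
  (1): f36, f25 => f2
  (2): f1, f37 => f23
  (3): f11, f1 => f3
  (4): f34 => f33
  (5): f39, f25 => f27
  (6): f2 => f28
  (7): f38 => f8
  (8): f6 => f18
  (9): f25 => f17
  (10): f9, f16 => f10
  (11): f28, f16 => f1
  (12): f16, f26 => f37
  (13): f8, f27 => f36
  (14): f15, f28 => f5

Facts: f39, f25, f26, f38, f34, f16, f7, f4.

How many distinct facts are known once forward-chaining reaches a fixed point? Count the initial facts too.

18

Round 1: (4) [f34 => f33]; (5) [f39, f25 => f27]; (7) [f38 => f8]; (9) [f25 => f17]; (12) [f16, f26 => f37]. Adds f33, f27, f8, f17, f37.
Round 2: (13) [f8, f27 => f36]. Adds f36.
Round 3: (1) [f36, f25 => f2]. Adds f2.
Round 4: (6) [f2 => f28]. Adds f28.
Round 5: (11) [f28, f16 => f1]. Adds f1.
Round 6: (2) [f1, f37 => f23]. Adds f23.
Closure: {f1, f16, f17, f2, f23, f25, f26, f27, f28, f33, f34, f36, f37, f38, f39, f4, f7, f8} — 18 facts.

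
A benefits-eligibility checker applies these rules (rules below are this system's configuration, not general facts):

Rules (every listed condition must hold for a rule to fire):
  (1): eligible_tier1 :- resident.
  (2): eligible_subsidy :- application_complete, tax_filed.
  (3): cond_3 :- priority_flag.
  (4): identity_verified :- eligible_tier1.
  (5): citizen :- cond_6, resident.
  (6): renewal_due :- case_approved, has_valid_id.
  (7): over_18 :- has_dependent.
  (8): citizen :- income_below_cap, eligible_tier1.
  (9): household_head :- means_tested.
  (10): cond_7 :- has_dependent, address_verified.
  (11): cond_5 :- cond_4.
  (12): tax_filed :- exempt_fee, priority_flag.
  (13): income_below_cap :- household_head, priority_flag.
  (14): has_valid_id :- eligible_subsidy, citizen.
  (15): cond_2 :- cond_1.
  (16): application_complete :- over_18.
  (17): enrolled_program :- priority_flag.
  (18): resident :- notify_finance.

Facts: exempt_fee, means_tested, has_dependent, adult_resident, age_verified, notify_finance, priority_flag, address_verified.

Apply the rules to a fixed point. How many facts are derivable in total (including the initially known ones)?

22

Round 1 fires (3), (7), (9), (10), (12), (17), (18), giving cond_3, over_18, household_head, cond_7, tax_filed, enrolled_program, resident.
Round 2 fires (1), (13), (16), giving eligible_tier1, income_below_cap, application_complete.
Round 3 fires (2), (4), (8), giving eligible_subsidy, identity_verified, citizen.
Round 4 fires (14), giving has_valid_id.
Closure: {address_verified, adult_resident, age_verified, application_complete, citizen, cond_3, cond_7, eligible_subsidy, eligible_tier1, enrolled_program, exempt_fee, has_dependent, has_valid_id, household_head, identity_verified, income_below_cap, means_tested, notify_finance, over_18, priority_flag, resident, tax_filed} — 22 facts.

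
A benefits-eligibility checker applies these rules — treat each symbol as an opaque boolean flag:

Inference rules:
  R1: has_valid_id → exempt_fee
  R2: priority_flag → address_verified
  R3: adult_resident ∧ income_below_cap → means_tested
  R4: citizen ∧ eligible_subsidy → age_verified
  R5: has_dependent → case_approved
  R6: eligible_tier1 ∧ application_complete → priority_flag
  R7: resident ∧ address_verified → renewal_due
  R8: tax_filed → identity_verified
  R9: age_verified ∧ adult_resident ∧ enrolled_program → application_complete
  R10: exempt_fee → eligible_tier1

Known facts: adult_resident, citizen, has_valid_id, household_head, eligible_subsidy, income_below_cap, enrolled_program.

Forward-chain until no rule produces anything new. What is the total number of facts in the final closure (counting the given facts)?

14

Round 1: R1 [has_valid_id → exempt_fee]; R3 [adult_resident ∧ income_below_cap → means_tested]; R4 [citizen ∧ eligible_subsidy → age_verified]. New: exempt_fee, means_tested, age_verified.
Round 2: R9 [age_verified ∧ adult_resident ∧ enrolled_program → application_complete]; R10 [exempt_fee → eligible_tier1]. New: application_complete, eligible_tier1.
Round 3: R6 [eligible_tier1 ∧ application_complete → priority_flag]. New: priority_flag.
Round 4: R2 [priority_flag → address_verified]. New: address_verified.
Closure: {address_verified, adult_resident, age_verified, application_complete, citizen, eligible_subsidy, eligible_tier1, enrolled_program, exempt_fee, has_valid_id, household_head, income_below_cap, means_tested, priority_flag} — 14 facts.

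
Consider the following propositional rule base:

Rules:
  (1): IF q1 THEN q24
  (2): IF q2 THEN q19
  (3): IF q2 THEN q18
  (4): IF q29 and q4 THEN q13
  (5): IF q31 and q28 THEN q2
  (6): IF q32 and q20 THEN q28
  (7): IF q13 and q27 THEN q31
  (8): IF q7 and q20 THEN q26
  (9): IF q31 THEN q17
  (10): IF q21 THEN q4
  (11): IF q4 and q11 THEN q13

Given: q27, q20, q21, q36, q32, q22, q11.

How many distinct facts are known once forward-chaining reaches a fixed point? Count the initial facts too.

15

Round 1: (6) [IF q32 and q20 THEN q28]; (10) [IF q21 THEN q4]. New: q28, q4.
Round 2: (11) [IF q4 and q11 THEN q13]. New: q13.
Round 3: (7) [IF q13 and q27 THEN q31]. New: q31.
Round 4: (5) [IF q31 and q28 THEN q2]; (9) [IF q31 THEN q17]. New: q2, q17.
Round 5: (2) [IF q2 THEN q19]; (3) [IF q2 THEN q18]. New: q19, q18.
Closure: {q11, q13, q17, q18, q19, q2, q20, q21, q22, q27, q28, q31, q32, q36, q4} — 15 facts.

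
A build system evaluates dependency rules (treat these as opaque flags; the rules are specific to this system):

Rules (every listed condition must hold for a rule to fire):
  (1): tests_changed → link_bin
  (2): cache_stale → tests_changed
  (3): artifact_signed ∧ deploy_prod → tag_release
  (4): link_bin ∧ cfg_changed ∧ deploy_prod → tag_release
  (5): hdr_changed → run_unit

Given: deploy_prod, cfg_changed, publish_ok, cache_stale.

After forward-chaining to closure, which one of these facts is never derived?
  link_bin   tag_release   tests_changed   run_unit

Round 1 — (2), derive tests_changed.
Round 2 — (1), derive link_bin.
Round 3 — (4), derive tag_release.
Derived: tag_release (round 3), tests_changed (round 1), link_bin (round 2). run_unit never appears in any round.

run_unit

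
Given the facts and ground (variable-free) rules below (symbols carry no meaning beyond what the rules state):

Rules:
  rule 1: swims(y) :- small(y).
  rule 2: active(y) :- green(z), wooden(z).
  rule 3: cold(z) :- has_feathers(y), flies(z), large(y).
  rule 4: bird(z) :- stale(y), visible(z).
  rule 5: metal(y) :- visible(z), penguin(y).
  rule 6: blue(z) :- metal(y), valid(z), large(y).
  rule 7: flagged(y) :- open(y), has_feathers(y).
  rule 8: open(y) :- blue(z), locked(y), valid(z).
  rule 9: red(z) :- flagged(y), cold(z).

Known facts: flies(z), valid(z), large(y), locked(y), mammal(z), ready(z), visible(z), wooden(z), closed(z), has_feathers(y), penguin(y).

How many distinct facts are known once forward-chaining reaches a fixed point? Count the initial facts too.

17

Round 1 fires rule 3, rule 5, giving cold(z), metal(y).
Round 2 fires rule 6, giving blue(z).
Round 3 fires rule 8, giving open(y).
Round 4 fires rule 7, giving flagged(y).
Round 5 fires rule 9, giving red(z).
Closure: {blue(z), closed(z), cold(z), flagged(y), flies(z), has_feathers(y), large(y), locked(y), mammal(z), metal(y), open(y), penguin(y), ready(z), red(z), valid(z), visible(z), wooden(z)} — 17 facts.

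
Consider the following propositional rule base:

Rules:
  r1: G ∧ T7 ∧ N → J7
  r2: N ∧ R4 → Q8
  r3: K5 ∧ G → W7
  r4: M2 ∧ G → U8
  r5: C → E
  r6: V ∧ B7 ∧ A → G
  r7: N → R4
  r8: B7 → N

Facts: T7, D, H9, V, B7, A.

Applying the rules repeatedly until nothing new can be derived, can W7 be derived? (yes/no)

Round 1: r6 [V ∧ B7 ∧ A → G]; r8 [B7 → N]. New: G, N.
Round 2: r1 [G ∧ T7 ∧ N → J7]; r7 [N → R4]. New: J7, R4.
Round 3: r2 [N ∧ R4 → Q8]. New: Q8.
Fixed point reached. W7 is concluded only by r3; r3 needs K5 (never derived).

no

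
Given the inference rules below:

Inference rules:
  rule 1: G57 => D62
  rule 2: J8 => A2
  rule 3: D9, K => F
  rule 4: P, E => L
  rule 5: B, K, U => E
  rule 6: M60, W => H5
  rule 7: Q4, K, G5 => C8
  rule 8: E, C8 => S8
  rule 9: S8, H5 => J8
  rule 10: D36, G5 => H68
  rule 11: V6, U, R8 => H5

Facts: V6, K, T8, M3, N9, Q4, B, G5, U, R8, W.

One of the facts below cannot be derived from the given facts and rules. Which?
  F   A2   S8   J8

F

Round 1: rule 5 [B, K, U => E]; rule 7 [Q4, K, G5 => C8]; rule 11 [V6, U, R8 => H5]. Adds E, C8, H5.
Round 2: rule 8 [E, C8 => S8]. Adds S8.
Round 3: rule 9 [S8, H5 => J8]. Adds J8.
Round 4: rule 2 [J8 => A2]. Adds A2.
Derived: S8 (round 2), A2 (round 4), J8 (round 3). F never appears in any round.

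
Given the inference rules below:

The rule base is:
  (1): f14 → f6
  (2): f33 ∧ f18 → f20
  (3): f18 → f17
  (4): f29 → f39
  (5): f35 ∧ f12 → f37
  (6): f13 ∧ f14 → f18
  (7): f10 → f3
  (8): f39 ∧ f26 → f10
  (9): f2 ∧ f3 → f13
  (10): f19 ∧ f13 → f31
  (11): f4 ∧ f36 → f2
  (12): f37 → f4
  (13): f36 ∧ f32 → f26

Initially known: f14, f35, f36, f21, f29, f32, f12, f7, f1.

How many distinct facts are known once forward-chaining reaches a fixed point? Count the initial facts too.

Round 1: (1) [f14 → f6]; (4) [f29 → f39]; (5) [f35 ∧ f12 → f37]; (13) [f36 ∧ f32 → f26]. Adds f6, f39, f37, f26.
Round 2: (8) [f39 ∧ f26 → f10]; (12) [f37 → f4]. Adds f10, f4.
Round 3: (7) [f10 → f3]; (11) [f4 ∧ f36 → f2]. Adds f3, f2.
Round 4: (9) [f2 ∧ f3 → f13]. Adds f13.
Round 5: (6) [f13 ∧ f14 → f18]. Adds f18.
Round 6: (3) [f18 → f17]. Adds f17.
Closure: {f1, f10, f12, f13, f14, f17, f18, f2, f21, f26, f29, f3, f32, f35, f36, f37, f39, f4, f6, f7} — 20 facts.

20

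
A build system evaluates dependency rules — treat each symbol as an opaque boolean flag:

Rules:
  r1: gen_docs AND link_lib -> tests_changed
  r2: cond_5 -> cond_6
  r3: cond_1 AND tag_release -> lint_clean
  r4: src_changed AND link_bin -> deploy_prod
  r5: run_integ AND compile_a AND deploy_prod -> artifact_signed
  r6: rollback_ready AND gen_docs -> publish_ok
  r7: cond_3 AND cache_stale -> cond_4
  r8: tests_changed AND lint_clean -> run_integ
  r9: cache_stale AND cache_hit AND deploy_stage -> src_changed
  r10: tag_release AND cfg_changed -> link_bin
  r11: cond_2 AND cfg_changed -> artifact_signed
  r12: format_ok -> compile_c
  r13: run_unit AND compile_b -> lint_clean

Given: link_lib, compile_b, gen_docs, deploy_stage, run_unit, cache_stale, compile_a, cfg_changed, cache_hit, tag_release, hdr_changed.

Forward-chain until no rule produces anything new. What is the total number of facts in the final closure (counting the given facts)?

18

[1] r1 [gen_docs AND link_lib -> tests_changed]; r9 [cache_stale AND cache_hit AND deploy_stage -> src_changed]; r10 [tag_release AND cfg_changed -> link_bin]; r13 [run_unit AND compile_b -> lint_clean]. ⇒ new: tests_changed, src_changed, link_bin, lint_clean.
[2] r4 [src_changed AND link_bin -> deploy_prod]; r8 [tests_changed AND lint_clean -> run_integ]. ⇒ new: deploy_prod, run_integ.
[3] r5 [run_integ AND compile_a AND deploy_prod -> artifact_signed]. ⇒ new: artifact_signed.
Closure: {artifact_signed, cache_hit, cache_stale, cfg_changed, compile_a, compile_b, deploy_prod, deploy_stage, gen_docs, hdr_changed, link_bin, link_lib, lint_clean, run_integ, run_unit, src_changed, tag_release, tests_changed} — 18 facts.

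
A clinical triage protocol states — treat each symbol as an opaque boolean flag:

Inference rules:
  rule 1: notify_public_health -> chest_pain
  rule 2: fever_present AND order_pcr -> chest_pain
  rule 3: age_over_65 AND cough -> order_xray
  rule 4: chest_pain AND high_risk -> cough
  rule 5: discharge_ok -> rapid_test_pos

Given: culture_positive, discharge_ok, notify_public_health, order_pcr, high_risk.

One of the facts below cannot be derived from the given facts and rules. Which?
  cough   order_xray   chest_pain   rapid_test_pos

order_xray

Round 1 fires rule 1, rule 5, giving chest_pain, rapid_test_pos.
Round 2 fires rule 4, giving cough.
Derived: chest_pain (round 1), cough (round 2), rapid_test_pos (round 1). order_xray never appears in any round.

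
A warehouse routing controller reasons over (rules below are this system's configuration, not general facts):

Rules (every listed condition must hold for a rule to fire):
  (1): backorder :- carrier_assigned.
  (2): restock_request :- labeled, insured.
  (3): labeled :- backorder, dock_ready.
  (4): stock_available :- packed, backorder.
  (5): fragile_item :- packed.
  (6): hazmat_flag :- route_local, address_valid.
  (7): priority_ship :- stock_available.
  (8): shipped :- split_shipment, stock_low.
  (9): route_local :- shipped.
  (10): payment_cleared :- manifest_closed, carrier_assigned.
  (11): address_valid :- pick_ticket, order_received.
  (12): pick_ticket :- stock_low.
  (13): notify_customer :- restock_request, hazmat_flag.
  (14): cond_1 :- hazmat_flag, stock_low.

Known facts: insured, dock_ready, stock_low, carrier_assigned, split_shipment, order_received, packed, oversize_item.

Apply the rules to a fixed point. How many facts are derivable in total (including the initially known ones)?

Round 1: (1) [backorder :- carrier_assigned.]; (5) [fragile_item :- packed.]; (8) [shipped :- split_shipment, stock_low.]; (12) [pick_ticket :- stock_low.]. Adds backorder, fragile_item, shipped, pick_ticket.
Round 2: (3) [labeled :- backorder, dock_ready.]; (4) [stock_available :- packed, backorder.]; (9) [route_local :- shipped.]; (11) [address_valid :- pick_ticket, order_received.]. Adds labeled, stock_available, route_local, address_valid.
Round 3: (2) [restock_request :- labeled, insured.]; (6) [hazmat_flag :- route_local, address_valid.]; (7) [priority_ship :- stock_available.]. Adds restock_request, hazmat_flag, priority_ship.
Round 4: (13) [notify_customer :- restock_request, hazmat_flag.]; (14) [cond_1 :- hazmat_flag, stock_low.]. Adds notify_customer, cond_1.
Closure: {address_valid, backorder, carrier_assigned, cond_1, dock_ready, fragile_item, hazmat_flag, insured, labeled, notify_customer, order_received, oversize_item, packed, pick_ticket, priority_ship, restock_request, route_local, shipped, split_shipment, stock_available, stock_low} — 21 facts.

21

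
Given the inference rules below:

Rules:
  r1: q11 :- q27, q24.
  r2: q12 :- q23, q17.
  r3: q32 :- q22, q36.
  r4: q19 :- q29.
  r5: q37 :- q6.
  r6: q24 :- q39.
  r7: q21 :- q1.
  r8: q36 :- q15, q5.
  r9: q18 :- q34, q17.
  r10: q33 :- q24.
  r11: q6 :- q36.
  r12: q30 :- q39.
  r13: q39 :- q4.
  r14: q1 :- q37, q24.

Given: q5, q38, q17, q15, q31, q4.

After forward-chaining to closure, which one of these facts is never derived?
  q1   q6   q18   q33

q18

Round 1: r8 [q36 :- q15, q5.]; r13 [q39 :- q4.]. Adds q36, q39.
Round 2: r6 [q24 :- q39.]; r11 [q6 :- q36.]; r12 [q30 :- q39.]. Adds q24, q6, q30.
Round 3: r5 [q37 :- q6.]; r10 [q33 :- q24.]. Adds q37, q33.
Round 4: r14 [q1 :- q37, q24.]. Adds q1.
Round 5: r7 [q21 :- q1.]. Adds q21.
Derived: q6 (round 2), q1 (round 4), q33 (round 3). q18 never appears in any round.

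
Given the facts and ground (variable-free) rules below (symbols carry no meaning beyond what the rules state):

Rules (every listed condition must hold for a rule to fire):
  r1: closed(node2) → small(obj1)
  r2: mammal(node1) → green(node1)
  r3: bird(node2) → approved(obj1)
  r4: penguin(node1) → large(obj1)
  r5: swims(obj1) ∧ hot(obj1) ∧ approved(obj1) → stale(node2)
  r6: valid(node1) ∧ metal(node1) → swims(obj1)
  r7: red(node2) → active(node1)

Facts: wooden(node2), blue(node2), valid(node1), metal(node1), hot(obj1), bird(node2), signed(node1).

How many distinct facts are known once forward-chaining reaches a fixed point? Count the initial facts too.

Round 1 fires r3, r6, giving approved(obj1), swims(obj1).
Round 2 fires r5, giving stale(node2).
Closure: {approved(obj1), bird(node2), blue(node2), hot(obj1), metal(node1), signed(node1), stale(node2), swims(obj1), valid(node1), wooden(node2)} — 10 facts.

10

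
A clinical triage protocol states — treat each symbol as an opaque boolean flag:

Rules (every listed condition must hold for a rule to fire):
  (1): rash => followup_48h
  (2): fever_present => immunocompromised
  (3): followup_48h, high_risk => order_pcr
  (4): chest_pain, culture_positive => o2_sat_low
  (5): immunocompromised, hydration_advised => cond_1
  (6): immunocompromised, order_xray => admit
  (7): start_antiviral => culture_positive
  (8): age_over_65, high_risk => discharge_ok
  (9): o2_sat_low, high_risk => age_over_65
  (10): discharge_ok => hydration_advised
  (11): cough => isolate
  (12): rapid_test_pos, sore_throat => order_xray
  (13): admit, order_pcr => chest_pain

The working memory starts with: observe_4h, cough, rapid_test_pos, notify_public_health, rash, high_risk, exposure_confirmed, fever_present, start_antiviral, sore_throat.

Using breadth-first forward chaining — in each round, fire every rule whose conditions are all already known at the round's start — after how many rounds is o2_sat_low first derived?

4

[1] (1) [rash => followup_48h]; (2) [fever_present => immunocompromised]; (7) [start_antiviral => culture_positive]; (11) [cough => isolate]; (12) [rapid_test_pos, sore_throat => order_xray]. ⇒ new: followup_48h, immunocompromised, culture_positive, isolate, order_xray.
[2] (3) [followup_48h, high_risk => order_pcr]; (6) [immunocompromised, order_xray => admit]. ⇒ new: order_pcr, admit.
[3] (13) [admit, order_pcr => chest_pain]. ⇒ new: chest_pain.
[4] (4) [chest_pain, culture_positive => o2_sat_low]. ⇒ new: o2_sat_low.
o2_sat_low first appears in round 4.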